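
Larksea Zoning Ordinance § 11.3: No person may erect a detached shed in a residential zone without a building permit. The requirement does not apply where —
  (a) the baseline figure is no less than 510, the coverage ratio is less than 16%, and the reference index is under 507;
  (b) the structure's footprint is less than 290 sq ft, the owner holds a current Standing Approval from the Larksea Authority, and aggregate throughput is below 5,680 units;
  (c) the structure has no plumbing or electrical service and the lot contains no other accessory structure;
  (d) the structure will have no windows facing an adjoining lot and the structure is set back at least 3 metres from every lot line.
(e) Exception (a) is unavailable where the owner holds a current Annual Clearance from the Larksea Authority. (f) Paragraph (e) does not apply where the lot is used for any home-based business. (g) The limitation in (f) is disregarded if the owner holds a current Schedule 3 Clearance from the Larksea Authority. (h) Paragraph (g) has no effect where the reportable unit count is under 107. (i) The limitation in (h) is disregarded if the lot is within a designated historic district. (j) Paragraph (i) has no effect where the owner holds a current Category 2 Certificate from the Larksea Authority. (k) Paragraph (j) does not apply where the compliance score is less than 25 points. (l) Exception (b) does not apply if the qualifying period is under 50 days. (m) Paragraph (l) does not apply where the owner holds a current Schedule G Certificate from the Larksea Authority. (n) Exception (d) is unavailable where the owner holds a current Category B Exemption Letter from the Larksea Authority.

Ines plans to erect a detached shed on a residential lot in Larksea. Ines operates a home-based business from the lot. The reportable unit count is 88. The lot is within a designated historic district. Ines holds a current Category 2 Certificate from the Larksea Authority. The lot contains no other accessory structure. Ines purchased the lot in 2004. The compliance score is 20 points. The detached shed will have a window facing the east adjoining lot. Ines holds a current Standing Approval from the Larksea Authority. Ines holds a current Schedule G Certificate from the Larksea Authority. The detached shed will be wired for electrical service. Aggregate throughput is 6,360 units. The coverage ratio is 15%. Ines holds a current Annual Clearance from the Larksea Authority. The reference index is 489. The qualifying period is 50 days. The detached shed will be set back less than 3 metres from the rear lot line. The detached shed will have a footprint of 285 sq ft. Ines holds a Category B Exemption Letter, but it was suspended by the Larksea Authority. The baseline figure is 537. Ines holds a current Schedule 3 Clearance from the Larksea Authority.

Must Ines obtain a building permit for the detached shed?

All of (a)'s requirements are met (the baseline figure is 537, meeting the 510 threshold; the coverage ratio is 15%, less than the 16% limit; the reference index is 489, under the 507 limit). But applying paragraphs (e)–(k): (e) operates — a current Annual Clearance is held. (f) would limit (e) — a home-based business operates on the lot — but (g) sets (f) aside: (g) is engaged — a current Schedule 3 Clearance is held. (h) would limit (g) — the reportable unit count is 88, under the 107 limit — but (i) sets (h) aside: (i) is engaged — the lot is in a historic district. (j) operates (a current Category 2 Certificate is held), but is displaced by (k): (k) operates against (j): the compliance score is 20 points, less than the 25 points limit. So (a) is unavailable.
Exception (b) fails — aggregate throughput is 6,360 units, not below 5,680 units.
Exception (c) does not apply: electrical service is planned.
Exception (d) requires that the structure will have no windows facing an adjoining lot; but a window faces an adjoining lot, so (d) is unavailable.
None of the exceptions is available; § 11.3 applies in full.

Yes — Ines must obtain a building permit.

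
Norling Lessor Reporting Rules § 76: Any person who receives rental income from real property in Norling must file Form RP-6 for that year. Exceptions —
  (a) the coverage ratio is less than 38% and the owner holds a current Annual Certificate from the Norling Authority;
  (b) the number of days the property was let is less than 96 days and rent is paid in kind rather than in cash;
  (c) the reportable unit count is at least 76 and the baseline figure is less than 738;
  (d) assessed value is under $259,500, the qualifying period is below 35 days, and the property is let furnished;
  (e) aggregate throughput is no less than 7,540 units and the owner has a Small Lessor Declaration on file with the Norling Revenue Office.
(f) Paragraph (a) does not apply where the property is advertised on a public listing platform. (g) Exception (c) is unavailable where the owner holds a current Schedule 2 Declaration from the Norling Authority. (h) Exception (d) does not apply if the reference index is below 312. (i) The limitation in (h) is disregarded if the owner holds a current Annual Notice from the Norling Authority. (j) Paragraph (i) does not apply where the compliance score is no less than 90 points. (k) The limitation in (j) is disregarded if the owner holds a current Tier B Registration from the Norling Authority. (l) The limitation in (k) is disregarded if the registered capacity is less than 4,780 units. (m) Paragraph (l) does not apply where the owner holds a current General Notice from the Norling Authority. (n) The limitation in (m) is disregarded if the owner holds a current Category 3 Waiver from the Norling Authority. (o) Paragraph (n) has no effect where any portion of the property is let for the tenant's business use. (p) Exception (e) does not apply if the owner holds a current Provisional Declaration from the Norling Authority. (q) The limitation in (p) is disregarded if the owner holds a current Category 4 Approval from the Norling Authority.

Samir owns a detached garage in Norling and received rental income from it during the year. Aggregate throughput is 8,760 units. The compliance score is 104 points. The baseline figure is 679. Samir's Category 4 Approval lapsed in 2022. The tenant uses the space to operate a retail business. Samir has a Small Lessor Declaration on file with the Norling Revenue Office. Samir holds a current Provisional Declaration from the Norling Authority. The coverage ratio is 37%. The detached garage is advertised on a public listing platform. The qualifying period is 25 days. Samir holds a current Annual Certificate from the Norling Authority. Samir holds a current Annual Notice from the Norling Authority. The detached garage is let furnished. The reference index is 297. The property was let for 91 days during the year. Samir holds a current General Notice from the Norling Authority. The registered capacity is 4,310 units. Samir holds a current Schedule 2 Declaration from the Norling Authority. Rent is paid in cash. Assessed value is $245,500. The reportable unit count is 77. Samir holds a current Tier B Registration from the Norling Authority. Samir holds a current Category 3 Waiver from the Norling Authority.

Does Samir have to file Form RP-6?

Exception (a)'s conditions are all satisfied: the coverage ratio is 37%, less than the 38% limit; a current Annual Certificate is held. But applying paragraph (f): (f) operates against (a): the property is publicly advertised. (a) is therefore removed.
Exception (b) requires that rent is paid in kind rather than in cash; but rent is paid in cash, so (b) is unavailable.
Exception (c)'s conditions are all satisfied: the reportable unit count is 77, meeting the 76 threshold; the baseline figure is 679, less than the 738 limit. Turning to paragraph (g): (g) operates against (c): a current Schedule 2 Declaration is held. So (c) is unavailable.
Exception (d): assessed value is $245,500, under the $259,500 limit; the qualifying period is 25 days, below the 35 days limit; the property is let furnished — every condition holds. Applying paragraphs (h)–(o): (h) operates (the reference index is 297, below the 312 limit), but is displaced by (i): (i) operates — a current Annual Notice is held. (j) is triggered (the compliance score is 104 points, meeting the 90 points threshold), but is set aside by (k): (k) operates — a current Tier B Registration is held. (l) would limit (k) — the registered capacity is 4,310 units, less than the 4,780 units limit — but (m) sets (l) aside: (m) operates against (l): a current General Notice is held. (n) would limit (m) — a current Category 3 Waiver is held — but (o) sets (n) aside: (o) operates against (n): the space is let for business use. So (d) applies.
Exception (e)'s conditions are all satisfied: aggregate throughput is 8,760 units, meeting the 7,540 units threshold; a Small Lessor Declaration is on file. But: (p) operates — a current Provisional Declaration is held. (q), which would lift (p), does not operate here — no current Category 4 Approval is held. Exception (e) does not apply.

No — exception (d) applies; Samir is not required to file Form RP-6.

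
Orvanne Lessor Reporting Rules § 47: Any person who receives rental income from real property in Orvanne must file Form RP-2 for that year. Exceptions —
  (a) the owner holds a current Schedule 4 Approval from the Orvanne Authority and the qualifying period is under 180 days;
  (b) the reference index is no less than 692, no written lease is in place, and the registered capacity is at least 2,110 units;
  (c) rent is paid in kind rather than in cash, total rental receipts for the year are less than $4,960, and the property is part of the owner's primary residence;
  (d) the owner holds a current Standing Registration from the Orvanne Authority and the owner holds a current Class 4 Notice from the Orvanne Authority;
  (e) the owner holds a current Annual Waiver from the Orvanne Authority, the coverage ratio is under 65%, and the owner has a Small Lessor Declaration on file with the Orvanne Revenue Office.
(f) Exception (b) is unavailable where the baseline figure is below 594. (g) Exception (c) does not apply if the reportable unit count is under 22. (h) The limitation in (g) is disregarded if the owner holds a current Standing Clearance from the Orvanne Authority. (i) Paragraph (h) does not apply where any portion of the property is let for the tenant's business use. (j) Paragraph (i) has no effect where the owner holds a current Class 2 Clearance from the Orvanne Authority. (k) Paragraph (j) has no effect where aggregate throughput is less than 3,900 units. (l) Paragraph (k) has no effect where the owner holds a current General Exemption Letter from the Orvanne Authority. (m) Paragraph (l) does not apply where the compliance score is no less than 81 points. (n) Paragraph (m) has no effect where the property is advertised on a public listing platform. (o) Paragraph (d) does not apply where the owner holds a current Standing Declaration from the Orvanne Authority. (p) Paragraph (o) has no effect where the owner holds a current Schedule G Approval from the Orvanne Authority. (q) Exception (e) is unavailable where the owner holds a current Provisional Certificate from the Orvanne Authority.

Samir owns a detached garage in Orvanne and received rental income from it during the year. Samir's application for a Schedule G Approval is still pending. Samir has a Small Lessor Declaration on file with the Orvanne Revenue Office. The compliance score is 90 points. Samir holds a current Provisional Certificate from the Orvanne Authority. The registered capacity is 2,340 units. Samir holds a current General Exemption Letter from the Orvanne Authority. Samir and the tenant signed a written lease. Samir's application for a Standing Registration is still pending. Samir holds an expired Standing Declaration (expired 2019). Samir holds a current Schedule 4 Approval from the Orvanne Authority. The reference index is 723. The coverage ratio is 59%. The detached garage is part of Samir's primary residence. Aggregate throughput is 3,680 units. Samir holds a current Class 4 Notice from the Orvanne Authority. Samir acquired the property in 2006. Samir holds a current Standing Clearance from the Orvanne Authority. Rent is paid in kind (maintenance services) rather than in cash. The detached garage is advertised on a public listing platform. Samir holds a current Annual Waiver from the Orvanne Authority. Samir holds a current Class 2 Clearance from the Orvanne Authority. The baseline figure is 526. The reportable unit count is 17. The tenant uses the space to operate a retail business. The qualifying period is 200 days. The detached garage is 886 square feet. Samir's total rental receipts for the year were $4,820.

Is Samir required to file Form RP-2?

Exception (a) requires that the qualifying period is under 180 days; but the qualifying period is 200 days, not under 180 days, so (a) is unavailable.
Exception (b) requires that no written lease is in place; but a written lease is in place, so (b) is unavailable.
All of (c)'s requirements are met (rent is paid in kind; total rental receipts for the year are $4,820, less than the $4,960 limit; the detached garage is part of the primary residence). Under paragraphs (g)–(n): (g) is engaged (the reportable unit count is 17, under the 22 limit), but yields to (h): (h) operates against (g): a current Standing Clearance is held. (i) would limit (h) — the space is let for business use — but (j) sets (i) aside: (j) is engaged — a current Class 2 Clearance is held. (k) would limit (j) — aggregate throughput is 3,680 units, less than the 3,900 units limit — but (l) sets (k) aside: (l) applies — a current General Exemption Letter is held. (m) is triggered (the compliance score is 90 points, meeting the 81 points threshold), but yields to (n): (n) operates against (m): the property is publicly advertised. Exception (c) stands.
Exception (d) requires that the owner holds a current Standing Registration from the Orvanne Authority; but there is no Standing Registration in force, so (d) is unavailable.
Exception (e): a current Annual Waiver is held; the coverage ratio is 59%, under the 65% limit; a Small Lessor Declaration is on file — every condition holds. But applying paragraph (q): (q) operates against (e): a current Provisional Certificate is held. (e) is therefore removed.

No — exception (c) applies; Samir is not required to file Form RP-2.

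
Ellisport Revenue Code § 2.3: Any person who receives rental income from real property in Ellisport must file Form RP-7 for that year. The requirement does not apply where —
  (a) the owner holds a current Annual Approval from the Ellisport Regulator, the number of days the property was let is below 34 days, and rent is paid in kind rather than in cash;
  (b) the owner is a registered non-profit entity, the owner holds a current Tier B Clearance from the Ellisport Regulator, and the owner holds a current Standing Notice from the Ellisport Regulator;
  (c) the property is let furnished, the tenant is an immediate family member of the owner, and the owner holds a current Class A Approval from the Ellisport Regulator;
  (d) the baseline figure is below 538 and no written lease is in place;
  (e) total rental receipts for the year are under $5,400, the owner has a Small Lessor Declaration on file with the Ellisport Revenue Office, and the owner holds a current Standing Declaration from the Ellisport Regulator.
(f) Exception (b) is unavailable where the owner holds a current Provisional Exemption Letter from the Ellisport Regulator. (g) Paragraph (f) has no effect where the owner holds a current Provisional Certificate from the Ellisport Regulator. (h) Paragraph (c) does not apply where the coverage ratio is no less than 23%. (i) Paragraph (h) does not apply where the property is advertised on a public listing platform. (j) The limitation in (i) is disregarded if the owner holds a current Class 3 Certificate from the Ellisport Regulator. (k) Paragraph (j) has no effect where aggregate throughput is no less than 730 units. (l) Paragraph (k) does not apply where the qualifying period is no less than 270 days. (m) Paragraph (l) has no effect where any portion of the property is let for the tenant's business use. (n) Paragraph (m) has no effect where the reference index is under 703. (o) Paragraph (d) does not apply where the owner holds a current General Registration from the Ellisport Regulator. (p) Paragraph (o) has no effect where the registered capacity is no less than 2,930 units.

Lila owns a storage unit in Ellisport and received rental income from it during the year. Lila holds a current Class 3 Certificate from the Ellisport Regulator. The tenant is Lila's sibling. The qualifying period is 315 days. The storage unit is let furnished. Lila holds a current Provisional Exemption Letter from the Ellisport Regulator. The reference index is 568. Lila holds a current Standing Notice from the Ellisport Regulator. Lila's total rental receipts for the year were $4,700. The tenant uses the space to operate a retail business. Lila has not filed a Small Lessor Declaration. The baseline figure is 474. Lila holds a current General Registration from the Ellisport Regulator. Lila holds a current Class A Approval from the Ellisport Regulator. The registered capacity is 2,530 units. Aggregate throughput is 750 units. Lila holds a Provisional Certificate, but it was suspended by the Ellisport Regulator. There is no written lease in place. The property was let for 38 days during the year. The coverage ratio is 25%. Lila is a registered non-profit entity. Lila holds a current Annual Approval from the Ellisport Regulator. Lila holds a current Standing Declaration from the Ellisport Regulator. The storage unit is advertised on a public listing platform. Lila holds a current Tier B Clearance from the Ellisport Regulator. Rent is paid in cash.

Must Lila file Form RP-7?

Yes — Lila must file Form RP-7.

Exception (a) requires that the number of days the property was let is below 34 days; but the number of days the property was let is 38 days, not below 34 days, so (a) is unavailable.
Exception (b) is satisfied on its face — Lila is a registered non-profit; a current Tier B Clearance is held; a current Standing Notice is held. But applying paragraphs (f)–(g): (f) operates — a current Provisional Exemption Letter is held. (g), which would lift (f), is inapplicable — there is no Provisional Certificate in force. Exception (b) does not apply.
Exception (c): the property is let furnished; the tenant is an immediate family member; a current Class A Approval is held — every condition holds. However, paragraphs (h)–(n) must be considered: (h) is engaged — the coverage ratio is 25%, meeting the 23% threshold. (i) is triggered (the property is publicly advertised), but is overridden by (j): (j) operates against (i): a current Class 3 Certificate is held. (k) is engaged (aggregate throughput is 750 units, meeting the 730 units threshold), but is overridden by (l): (l) operates — the qualifying period is 315 days, meeting the 270 days threshold. (m) would limit (l) — the space is let for business use — but (n) sets (m) aside: (n) applies — the reference index is 568, under the 703 limit. So (c) is unavailable.
Exception (d) is satisfied on its face — the baseline figure is 474, below the 538 limit; there is no written lease. But: (o) operates against (d): a current General Registration is held. (p) is inapplicable (the registered capacity is 2,530 units, short of 2,930 units), so (o) stands. Exception (d) does not apply.
Exception (e) requires that the owner has a Small Lessor Declaration on file with the Ellisport Revenue Office; but no Small Lessor Declaration is on file, so (e) is unavailable.
None of the exceptions is available; § 2.3 applies in full.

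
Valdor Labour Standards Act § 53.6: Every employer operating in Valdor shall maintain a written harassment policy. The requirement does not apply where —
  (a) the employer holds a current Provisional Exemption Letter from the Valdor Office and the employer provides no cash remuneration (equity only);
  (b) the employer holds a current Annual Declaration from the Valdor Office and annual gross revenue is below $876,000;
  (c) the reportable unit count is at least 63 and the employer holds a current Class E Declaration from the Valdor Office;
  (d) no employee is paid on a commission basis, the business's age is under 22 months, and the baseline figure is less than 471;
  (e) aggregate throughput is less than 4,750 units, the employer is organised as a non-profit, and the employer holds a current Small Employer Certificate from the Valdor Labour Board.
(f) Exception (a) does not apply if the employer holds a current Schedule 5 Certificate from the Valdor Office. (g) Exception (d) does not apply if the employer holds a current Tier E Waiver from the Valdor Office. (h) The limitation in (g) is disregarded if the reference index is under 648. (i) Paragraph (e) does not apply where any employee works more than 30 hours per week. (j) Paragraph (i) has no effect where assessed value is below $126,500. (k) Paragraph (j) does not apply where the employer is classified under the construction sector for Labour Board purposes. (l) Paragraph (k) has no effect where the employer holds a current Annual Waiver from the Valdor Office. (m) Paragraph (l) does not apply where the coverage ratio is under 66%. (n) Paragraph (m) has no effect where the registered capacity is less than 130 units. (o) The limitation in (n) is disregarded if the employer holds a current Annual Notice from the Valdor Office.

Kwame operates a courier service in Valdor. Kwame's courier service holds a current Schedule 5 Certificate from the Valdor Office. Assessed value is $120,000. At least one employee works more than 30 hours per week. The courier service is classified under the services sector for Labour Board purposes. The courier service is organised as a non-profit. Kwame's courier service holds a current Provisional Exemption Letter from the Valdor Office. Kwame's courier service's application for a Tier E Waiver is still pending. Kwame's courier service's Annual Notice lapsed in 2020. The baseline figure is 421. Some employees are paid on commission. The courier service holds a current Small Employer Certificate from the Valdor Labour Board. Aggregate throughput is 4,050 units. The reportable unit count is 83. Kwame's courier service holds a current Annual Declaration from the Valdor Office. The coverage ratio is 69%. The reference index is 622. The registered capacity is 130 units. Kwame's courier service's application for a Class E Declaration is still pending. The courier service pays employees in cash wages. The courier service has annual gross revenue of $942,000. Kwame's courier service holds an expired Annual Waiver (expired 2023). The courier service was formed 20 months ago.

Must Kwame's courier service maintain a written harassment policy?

No — exception (e) applies; Kwame's courier service is not required to maintain a written harassment policy.

Exception (a) fails — employees are paid cash wages.
Exception (b) requires that annual gross revenue is below $876,000; but annual gross revenue is $942,000, not below $876,000, so (b) is unavailable.
Exception (c) does not apply: there is no Class E Declaration in force.
Exception (d) fails — some employees are paid on commission.
Exception (e)'s conditions are all satisfied: aggregate throughput is 4,050 units, less than the 4,750 units limit; the employer is a non-profit; a current Small Employer Certificate is held. Considering the limiting provisions: (i) is engaged (at least one employee exceeds 30 hours/week), but is itself disapplied by (j): (j) applies — assessed value is $120,000, below the $126,500 limit. (k), which would lift (j), is inapplicable — the courier service is classified under the services sector. Exception (e) stands.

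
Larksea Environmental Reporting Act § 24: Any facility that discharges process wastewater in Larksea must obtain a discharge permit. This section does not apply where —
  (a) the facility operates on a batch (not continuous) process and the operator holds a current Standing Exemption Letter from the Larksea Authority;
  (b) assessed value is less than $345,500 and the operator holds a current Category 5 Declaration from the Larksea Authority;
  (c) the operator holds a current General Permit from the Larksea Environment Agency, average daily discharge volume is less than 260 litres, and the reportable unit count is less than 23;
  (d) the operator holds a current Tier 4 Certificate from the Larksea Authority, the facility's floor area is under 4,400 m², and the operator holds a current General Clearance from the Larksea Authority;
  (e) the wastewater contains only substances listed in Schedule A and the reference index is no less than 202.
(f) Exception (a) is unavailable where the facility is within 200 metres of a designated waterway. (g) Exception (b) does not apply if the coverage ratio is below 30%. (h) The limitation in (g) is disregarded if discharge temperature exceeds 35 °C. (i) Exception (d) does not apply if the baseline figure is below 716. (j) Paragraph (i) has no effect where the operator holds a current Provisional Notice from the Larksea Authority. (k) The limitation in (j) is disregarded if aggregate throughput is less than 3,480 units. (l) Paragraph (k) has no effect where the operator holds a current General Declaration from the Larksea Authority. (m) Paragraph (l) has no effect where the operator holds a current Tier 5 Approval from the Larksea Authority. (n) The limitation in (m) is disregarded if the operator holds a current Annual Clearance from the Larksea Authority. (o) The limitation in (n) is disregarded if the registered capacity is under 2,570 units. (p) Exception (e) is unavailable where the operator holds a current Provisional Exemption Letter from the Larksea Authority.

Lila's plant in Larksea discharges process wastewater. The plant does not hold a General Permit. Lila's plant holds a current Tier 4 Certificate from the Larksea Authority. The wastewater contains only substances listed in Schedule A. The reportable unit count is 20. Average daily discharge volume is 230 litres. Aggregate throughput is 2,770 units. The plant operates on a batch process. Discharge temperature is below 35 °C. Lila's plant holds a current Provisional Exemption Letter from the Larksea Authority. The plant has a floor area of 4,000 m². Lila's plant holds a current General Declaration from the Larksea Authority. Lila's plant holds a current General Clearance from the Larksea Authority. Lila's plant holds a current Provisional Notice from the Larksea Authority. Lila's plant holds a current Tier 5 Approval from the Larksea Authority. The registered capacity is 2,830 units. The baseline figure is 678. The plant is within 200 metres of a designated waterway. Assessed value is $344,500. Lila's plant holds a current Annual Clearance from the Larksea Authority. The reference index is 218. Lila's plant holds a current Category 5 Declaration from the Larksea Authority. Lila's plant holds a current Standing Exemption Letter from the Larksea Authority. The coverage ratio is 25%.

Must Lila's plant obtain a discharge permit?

All of (a)'s requirements are met (the facility operates on a batch process; a current Standing Exemption Letter is held). But applying paragraph (f): (f) operates against (a): the plant is within 200 m of a designated waterway. So (a) is unavailable.
Exception (b) is satisfied on its face — assessed value is $344,500, less than the $345,500 limit; a current Category 5 Declaration is held. However, paragraphs (g)–(h) must be considered: (g) is engaged — the coverage ratio is 25%, below the 30% limit. (h), which would lift (g), is inapplicable — discharge temperature is below 35 °C. Exception (b) does not apply.
Exception (c) requires that the operator holds a current General Permit from the Larksea Environment Agency; but no General Permit is held, so (c) is unavailable.
Exception (d): a current Tier 4 Certificate is held; the facility's floor area is 4,000 m², under the 4,400 m² limit; a current General Clearance is held — every condition holds. Applying paragraphs (i)–(o): (i) would limit (d) — the baseline figure is 678, below the 716 limit — but (j) sets (i) aside: (j) is triggered — a current Provisional Notice is held. (k) would limit (j) — aggregate throughput is 2,770 units, less than the 3,480 units limit — but (l) sets (k) aside: (l) operates — a current General Declaration is held. (m) would limit (l) — a current Tier 5 Approval is held — but (n) sets (m) aside: (n) is triggered — a current Annual Clearance is held. (o) does not operate here (the registered capacity is 2,830 units, not under 2,570 units), so (n) stands. So (d) applies.
Exception (e)'s conditions are all satisfied: the wastewater is Schedule-A-only; the reference index is 218, meeting the 202 threshold. However, paragraph (p) must be considered: (p) is triggered — a current Provisional Exemption Letter is held. So (e) is unavailable.

No — exception (d) applies; Lila's plant is not required to obtain a discharge permit.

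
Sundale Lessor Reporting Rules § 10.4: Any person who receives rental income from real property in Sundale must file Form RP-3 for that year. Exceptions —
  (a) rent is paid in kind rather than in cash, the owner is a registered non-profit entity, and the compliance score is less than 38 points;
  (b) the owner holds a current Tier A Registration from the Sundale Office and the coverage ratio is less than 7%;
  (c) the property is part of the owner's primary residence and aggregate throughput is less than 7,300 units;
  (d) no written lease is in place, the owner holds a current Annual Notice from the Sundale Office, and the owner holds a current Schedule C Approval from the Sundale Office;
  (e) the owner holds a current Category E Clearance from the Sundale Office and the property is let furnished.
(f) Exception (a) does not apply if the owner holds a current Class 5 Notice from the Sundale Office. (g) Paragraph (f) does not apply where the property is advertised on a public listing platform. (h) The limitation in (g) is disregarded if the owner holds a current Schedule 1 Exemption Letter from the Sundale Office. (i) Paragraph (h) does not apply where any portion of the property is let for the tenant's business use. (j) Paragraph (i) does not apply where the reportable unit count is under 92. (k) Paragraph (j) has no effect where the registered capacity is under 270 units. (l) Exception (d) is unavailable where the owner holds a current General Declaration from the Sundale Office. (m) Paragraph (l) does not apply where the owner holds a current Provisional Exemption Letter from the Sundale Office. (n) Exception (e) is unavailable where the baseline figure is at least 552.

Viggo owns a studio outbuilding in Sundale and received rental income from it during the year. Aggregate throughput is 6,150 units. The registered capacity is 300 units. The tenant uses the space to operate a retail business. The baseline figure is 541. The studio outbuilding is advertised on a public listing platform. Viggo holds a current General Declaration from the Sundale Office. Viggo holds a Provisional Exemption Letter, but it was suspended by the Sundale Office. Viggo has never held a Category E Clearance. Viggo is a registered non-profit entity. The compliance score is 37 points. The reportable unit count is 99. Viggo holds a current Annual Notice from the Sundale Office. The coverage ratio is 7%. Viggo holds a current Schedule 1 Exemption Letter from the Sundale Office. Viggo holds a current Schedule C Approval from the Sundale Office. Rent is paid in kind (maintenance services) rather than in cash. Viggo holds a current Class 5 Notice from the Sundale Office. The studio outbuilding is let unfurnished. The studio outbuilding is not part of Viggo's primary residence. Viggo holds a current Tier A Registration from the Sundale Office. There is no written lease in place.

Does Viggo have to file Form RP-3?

No — exception (a) applies; Viggo is not required to file Form RP-3.

Exception (a): rent is paid in kind; Viggo is a registered non-profit; the compliance score is 37 points, less than the 38 points limit — every condition holds. Under paragraphs (f)–(k): (f) would limit (a) — a current Class 5 Notice is held — but (g) sets (f) aside: (g) operates against (f): the property is publicly advertised. (h) is engaged (a current Schedule 1 Exemption Letter is held), but yields to (i): (i) operates against (h): the space is let for business use. (j) does not operate here (the reportable unit count is 99, not under 92), so (i) stands. So (a) applies.
Exception (b) does not apply: the coverage ratio is 7%, not less than 7%.
Exception (c) requires that the property is part of the owner's primary residence; but the studio outbuilding is not part of the primary residence, so (c) is unavailable.
Exception (d)'s conditions are all satisfied: there is no written lease; a current Annual Notice is held; a current Schedule C Approval is held. However, paragraphs (l)–(m) must be considered: (l) is triggered — a current General Declaration is held. (m) is inapplicable (the Provisional Exemption Letter is not current), so (l) stands. So (d) is unavailable.
Exception (e) requires that the owner holds a current Category E Clearance from the Sundale Office; but the Category E Clearance is not current, so (e) is unavailable.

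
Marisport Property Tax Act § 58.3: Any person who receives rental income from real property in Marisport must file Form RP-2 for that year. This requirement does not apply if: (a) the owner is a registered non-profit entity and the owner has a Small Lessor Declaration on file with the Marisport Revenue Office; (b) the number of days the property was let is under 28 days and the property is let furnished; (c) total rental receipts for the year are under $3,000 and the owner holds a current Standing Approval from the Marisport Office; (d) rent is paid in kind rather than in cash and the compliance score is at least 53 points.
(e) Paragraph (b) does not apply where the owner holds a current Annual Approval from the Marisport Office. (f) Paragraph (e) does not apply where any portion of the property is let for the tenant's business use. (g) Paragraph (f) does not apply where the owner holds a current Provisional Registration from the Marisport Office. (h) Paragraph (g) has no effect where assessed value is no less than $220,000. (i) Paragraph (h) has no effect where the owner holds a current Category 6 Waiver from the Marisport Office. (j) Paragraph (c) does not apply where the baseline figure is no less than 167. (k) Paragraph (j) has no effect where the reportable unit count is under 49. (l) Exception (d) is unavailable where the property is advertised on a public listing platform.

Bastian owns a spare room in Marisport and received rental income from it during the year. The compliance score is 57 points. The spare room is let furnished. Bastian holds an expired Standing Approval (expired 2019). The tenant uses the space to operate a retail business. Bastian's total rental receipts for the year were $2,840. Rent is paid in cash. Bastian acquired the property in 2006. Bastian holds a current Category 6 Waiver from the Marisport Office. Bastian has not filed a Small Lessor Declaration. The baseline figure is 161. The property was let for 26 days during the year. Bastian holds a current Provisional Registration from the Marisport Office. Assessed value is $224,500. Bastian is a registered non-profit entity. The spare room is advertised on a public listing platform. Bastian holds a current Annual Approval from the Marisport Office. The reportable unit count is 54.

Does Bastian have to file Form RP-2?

Yes — Bastian must file Form RP-2.

Exception (a) requires that the owner has a Small Lessor Declaration on file with the Marisport Revenue Office; but no Small Lessor Declaration is on file, so (a) is unavailable.
Exception (b): the number of days the property was let is 26 days, under the 28 days limit; the property is let furnished — every condition holds. However, paragraphs (e)–(i) must be considered: (e) operates against (b): a current Annual Approval is held. (f) operates (the space is let for business use), but is overridden by (g): (g) operates against (f): a current Provisional Registration is held. (h) applies (assessed value is $224,500, meeting the $220,000 threshold), but yields to (i): (i) operates against (h): a current Category 6 Waiver is held. (b) is therefore removed.
Exception (c) requires that the owner holds a current Standing Approval from the Marisport Office; but there is no Standing Approval in force, so (c) is unavailable.
Exception (d) requires that rent is paid in kind rather than in cash; but rent is paid in cash, so (d) is unavailable.
No exception is made out. Bastian falls within the general rule.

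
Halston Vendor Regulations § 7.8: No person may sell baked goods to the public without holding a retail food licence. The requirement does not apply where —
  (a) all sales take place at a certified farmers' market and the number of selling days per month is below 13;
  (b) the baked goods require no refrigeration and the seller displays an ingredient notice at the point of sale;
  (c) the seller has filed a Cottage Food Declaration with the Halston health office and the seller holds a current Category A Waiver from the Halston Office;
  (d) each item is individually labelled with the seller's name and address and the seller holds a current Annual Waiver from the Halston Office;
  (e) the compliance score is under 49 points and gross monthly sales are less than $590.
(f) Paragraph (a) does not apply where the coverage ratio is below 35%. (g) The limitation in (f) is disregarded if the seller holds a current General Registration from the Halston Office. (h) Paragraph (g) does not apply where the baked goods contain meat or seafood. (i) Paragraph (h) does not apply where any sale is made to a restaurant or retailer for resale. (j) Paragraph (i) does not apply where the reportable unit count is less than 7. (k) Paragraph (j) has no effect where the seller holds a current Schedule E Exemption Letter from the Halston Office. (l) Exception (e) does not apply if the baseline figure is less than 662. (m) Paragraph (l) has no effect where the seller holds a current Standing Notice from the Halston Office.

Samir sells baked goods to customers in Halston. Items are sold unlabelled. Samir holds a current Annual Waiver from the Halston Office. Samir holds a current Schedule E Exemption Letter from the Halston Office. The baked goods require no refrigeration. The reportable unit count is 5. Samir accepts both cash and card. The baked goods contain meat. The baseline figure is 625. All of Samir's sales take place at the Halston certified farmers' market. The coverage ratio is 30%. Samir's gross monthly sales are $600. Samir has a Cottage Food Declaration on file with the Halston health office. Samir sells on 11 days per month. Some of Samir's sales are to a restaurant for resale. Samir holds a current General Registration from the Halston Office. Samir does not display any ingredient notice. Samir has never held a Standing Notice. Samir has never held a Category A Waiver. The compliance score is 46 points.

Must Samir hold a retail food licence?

Exception (a) is satisfied on its face — all sales are at a certified farmers' market; the number of selling days per month is 11, below the 13 limit. Applying paragraphs (f)–(k): (f) would limit (a) — the coverage ratio is 30%, below the 35% limit — but (g) sets (f) aside: (g) is engaged — a current General Registration is held. (h) is triggered (the baked goods contain meat), but is displaced by (i): (i) is engaged — some sales are to a restaurant for resale. (j) operates (the reportable unit count is 5, less than the 7 limit), but yields to (k): (k) applies — a current Schedule E Exemption Letter is held. So (a) applies.
Exception (b) does not apply: no ingredient notice is displayed.
Exception (c) fails — there is no Category A Waiver in force.
Exception (d) does not apply: items are sold unlabelled.
Exception (e) fails — gross monthly sales are $600, not less than $590.

No — exception (a) applies; Samir is not required to hold a retail food licence.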